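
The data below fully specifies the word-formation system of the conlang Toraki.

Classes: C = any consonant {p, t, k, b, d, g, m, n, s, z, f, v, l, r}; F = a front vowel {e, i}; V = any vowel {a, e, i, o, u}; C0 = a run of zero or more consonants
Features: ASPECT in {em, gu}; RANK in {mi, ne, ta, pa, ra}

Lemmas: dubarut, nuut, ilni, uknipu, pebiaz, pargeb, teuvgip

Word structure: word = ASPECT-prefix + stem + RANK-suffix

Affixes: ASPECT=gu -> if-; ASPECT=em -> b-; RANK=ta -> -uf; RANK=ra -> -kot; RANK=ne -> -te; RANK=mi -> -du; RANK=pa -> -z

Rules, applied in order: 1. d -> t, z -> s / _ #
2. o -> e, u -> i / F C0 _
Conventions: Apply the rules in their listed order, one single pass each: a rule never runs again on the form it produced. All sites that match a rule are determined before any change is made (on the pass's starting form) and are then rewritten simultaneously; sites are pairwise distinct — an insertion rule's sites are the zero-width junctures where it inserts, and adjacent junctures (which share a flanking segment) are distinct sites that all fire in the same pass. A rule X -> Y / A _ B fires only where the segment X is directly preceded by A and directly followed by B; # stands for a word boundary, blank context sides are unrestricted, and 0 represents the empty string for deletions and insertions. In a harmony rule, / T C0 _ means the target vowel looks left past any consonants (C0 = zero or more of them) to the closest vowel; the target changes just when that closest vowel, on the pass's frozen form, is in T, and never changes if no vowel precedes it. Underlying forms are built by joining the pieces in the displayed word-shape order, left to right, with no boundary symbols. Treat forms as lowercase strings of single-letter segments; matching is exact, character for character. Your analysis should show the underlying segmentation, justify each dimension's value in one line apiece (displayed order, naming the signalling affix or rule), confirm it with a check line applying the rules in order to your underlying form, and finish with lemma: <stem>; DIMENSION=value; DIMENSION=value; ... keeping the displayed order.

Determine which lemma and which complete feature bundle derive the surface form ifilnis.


underlying: if-ilni-z
ASPECT=gu - signalled by the affix if-
RANK=pa - signalled by the affix -z
check: ifilniz -> ifilnis -> ifilnis
lemma: ilni; ASPECT=gu; RANK=pa


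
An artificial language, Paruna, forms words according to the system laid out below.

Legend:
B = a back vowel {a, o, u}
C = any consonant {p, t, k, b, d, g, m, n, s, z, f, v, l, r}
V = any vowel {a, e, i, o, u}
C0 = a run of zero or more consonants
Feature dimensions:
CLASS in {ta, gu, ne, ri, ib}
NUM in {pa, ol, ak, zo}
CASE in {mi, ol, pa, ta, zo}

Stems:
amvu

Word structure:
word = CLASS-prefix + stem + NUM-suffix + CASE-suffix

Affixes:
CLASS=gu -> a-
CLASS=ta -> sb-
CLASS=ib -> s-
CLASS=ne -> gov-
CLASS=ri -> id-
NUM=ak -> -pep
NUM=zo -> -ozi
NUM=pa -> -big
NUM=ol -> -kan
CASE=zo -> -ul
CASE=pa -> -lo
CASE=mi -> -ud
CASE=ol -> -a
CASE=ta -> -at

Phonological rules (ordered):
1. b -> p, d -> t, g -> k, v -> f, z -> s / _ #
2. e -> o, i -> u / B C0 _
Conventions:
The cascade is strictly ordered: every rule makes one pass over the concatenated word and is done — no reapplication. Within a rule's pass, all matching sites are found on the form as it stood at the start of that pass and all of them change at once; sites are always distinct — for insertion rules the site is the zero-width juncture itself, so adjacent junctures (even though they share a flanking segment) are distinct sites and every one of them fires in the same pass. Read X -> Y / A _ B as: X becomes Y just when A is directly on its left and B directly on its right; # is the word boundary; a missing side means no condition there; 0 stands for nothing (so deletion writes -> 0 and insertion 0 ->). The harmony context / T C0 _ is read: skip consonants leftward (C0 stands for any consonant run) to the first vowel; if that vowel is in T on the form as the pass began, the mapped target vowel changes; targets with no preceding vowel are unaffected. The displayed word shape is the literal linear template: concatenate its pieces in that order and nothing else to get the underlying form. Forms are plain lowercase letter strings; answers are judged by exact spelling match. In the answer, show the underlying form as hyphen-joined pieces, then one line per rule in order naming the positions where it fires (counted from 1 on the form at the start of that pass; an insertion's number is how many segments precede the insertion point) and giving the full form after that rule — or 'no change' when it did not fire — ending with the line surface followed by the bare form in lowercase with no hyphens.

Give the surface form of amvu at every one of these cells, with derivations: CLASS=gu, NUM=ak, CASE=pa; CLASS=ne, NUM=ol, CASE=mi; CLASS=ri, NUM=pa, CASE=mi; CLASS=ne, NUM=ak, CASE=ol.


cell CLASS=gu, NUM=ak, CASE=pa:
underlying: a-amvu-pep-lo
1. b -> p, d -> t, g -> k, v -> f, z -> s / _ #: no change
2. e -> o, i -> u / B C0 _: fires at position(s) 7: aamvupoplo
surface: aamvupoplo

cell CLASS=ne, NUM=ol, CASE=mi:
underlying: gov-amvu-kan-ud
1. b -> p, d -> t, g -> k, v -> f, z -> s / _ #: fires at position(s) 12: govamvukanut
2. e -> o, i -> u / B C0 _: no change
surface: govamvukanut

cell CLASS=ri, NUM=pa, CASE=mi:
underlying: id-amvu-big-ud
1. b -> p, d -> t, g -> k, v -> f, z -> s / _ #: fires at position(s) 11: idamvubigut
2. e -> o, i -> u / B C0 _: fires at position(s) 8: idamvubugut
surface: idamvubugut

cell CLASS=ne, NUM=ak, CASE=ol:
underlying: gov-amvu-pep-a
1. b -> p, d -> t, g -> k, v -> f, z -> s / _ #: no change
2. e -> o, i -> u / B C0 _: fires at position(s) 9: govamvupopa
surface: govamvupopa


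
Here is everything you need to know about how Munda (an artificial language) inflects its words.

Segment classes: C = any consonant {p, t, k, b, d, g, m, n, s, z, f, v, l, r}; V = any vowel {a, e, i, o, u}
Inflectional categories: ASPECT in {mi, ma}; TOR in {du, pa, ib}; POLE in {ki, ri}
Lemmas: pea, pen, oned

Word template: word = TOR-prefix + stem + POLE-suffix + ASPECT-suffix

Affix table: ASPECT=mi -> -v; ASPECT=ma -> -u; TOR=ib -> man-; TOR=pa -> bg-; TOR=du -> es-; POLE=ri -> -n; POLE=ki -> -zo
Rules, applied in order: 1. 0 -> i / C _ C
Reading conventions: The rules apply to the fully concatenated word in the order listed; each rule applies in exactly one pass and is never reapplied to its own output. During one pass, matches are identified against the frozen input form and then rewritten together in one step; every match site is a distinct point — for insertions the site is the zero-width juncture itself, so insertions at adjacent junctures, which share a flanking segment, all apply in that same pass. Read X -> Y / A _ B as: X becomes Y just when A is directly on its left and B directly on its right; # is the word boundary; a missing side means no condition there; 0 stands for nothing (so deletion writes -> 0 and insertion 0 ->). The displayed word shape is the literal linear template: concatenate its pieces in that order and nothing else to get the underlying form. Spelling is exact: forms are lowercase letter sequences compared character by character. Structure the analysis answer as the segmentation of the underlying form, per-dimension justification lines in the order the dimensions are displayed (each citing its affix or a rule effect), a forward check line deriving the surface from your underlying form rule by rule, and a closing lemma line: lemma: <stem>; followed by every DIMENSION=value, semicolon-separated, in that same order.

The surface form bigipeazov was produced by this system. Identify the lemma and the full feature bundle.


underlying: bg-pea-zo-v
ASPECT=mi - signalled by the affix -v
TOR=pa - signalled by the affix bg-
POLE=ki - signalled by the affix -zo
check: bgpeazov -> bigipeazov
lemma: pea; ASPECT=mi; TOR=pa; POLE=ki


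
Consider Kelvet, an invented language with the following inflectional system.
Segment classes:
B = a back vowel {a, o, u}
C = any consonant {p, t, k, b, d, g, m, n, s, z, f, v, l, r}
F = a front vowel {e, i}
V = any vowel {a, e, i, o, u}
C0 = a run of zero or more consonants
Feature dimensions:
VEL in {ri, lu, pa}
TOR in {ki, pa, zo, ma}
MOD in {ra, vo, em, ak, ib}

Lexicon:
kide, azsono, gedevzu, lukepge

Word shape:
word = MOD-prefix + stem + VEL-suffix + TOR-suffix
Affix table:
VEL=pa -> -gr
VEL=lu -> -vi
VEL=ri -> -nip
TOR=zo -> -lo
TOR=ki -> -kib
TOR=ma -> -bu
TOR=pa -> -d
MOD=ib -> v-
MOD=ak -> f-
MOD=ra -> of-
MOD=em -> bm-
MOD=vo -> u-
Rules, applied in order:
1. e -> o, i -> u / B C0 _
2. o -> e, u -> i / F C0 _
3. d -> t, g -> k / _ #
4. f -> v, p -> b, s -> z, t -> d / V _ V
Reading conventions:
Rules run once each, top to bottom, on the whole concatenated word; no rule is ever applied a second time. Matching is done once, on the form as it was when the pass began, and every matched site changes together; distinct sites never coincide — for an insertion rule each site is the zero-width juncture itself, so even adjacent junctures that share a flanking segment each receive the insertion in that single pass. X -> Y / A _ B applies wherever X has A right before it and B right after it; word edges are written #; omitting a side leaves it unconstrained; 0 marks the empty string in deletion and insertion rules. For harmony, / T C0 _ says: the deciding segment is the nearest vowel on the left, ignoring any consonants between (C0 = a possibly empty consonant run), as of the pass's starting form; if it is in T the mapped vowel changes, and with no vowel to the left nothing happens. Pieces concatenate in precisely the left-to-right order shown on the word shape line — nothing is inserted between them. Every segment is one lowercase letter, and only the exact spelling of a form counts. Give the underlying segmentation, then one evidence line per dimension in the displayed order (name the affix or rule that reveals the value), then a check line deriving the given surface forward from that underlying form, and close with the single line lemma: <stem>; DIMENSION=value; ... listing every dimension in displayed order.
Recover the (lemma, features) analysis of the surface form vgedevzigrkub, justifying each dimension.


underlying: v-gedevzu-gr-kib
VEL=pa - signalled by the affix -gr
TOR=ki - signalled by the affix -kib
MOD=ib - signalled by the affix v-
check: vgedevzugrkib -> vgedevzugrkub -> vgedevzigrkub -> vgedevzigrkub -> vgedevzigrkub
lemma: gedevzu; VEL=pa; TOR=ki; MOD=ib


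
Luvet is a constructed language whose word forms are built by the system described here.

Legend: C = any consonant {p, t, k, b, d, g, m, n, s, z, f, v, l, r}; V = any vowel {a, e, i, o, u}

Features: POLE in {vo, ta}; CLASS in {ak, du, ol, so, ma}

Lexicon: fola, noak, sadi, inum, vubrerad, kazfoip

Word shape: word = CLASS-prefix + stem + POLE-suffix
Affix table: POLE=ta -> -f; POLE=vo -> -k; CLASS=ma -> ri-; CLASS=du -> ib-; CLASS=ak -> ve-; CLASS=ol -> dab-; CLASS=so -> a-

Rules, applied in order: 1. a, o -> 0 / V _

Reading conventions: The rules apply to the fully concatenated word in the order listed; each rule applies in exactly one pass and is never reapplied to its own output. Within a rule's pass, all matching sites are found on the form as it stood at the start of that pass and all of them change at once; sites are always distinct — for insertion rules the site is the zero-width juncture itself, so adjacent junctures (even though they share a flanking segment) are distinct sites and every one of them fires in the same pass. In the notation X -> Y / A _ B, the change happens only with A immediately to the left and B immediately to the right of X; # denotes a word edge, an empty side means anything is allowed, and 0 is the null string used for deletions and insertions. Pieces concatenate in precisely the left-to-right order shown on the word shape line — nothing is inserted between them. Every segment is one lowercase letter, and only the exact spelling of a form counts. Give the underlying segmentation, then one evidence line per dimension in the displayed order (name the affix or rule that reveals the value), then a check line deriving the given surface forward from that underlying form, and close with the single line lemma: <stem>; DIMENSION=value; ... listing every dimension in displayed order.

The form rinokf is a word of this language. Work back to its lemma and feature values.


underlying: ri-noak-f
POLE=ta - signalled by the affix -f
CLASS=ma - signalled by the affix ri-
check: rinoakf -> rinokf
lemma: noak; POLE=ta; CLASS=ma


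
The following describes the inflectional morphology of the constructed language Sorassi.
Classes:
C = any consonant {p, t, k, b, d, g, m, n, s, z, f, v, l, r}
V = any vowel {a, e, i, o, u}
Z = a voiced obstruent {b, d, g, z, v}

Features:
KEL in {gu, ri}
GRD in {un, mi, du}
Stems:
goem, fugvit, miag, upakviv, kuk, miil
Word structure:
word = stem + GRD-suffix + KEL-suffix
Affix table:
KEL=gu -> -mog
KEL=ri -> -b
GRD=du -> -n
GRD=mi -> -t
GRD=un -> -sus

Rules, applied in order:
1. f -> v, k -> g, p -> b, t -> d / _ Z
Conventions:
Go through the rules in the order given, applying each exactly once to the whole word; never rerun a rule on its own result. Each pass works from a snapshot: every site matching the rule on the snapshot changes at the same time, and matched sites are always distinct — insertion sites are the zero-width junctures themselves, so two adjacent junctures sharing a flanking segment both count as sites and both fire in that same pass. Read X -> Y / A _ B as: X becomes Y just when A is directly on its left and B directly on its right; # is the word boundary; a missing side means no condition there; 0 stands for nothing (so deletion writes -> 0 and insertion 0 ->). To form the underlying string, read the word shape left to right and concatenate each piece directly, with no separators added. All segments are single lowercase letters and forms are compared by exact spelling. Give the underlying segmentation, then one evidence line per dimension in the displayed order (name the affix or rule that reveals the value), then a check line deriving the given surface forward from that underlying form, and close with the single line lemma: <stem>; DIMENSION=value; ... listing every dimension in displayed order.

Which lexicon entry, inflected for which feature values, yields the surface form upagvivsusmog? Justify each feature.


underlying: upakviv-sus-mog
KEL=gu - signalled by the affix -mog
GRD=un - signalled by the affix -sus
check: upakvivsusmog -> upagvivsusmog
lemma: upakviv; KEL=gu; GRD=un


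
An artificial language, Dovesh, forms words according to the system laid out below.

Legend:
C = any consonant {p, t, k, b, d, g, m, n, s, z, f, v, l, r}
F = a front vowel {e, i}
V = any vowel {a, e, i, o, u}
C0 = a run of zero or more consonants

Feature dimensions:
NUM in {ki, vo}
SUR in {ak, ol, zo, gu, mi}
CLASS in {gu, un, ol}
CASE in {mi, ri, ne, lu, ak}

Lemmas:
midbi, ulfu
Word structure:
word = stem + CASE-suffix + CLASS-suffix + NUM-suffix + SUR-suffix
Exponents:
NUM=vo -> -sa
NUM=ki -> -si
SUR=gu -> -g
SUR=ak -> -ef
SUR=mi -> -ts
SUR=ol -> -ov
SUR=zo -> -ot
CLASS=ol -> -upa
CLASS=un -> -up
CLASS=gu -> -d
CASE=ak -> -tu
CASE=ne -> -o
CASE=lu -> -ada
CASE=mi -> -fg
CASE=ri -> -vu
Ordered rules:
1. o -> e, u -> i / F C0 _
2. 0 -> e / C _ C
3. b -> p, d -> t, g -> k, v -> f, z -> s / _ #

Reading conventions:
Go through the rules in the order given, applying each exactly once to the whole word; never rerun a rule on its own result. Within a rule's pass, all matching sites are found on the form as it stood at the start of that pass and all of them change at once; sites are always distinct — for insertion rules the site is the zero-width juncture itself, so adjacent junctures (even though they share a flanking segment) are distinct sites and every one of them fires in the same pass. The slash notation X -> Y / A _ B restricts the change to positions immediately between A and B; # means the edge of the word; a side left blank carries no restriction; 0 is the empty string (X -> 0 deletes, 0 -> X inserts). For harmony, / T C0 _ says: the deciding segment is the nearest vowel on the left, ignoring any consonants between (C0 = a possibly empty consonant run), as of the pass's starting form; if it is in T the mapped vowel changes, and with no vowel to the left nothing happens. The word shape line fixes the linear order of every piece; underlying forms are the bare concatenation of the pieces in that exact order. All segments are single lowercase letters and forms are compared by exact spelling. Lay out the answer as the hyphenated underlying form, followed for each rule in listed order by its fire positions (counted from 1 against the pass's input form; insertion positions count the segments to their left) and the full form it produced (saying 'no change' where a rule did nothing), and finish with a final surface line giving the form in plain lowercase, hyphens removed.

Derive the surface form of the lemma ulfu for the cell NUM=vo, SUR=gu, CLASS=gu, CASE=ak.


underlying: ulfu-tu-d-sa-g
1. o -> e, u -> i / F C0 _: no change
2. 0 -> e / C _ C: inserts after position(s) 2, 7: ulefutudesag
3. b -> p, d -> t, g -> k, v -> f, z -> s / _ #: fires at position(s) 12: ulefutudesak
surface: ulefutudesak


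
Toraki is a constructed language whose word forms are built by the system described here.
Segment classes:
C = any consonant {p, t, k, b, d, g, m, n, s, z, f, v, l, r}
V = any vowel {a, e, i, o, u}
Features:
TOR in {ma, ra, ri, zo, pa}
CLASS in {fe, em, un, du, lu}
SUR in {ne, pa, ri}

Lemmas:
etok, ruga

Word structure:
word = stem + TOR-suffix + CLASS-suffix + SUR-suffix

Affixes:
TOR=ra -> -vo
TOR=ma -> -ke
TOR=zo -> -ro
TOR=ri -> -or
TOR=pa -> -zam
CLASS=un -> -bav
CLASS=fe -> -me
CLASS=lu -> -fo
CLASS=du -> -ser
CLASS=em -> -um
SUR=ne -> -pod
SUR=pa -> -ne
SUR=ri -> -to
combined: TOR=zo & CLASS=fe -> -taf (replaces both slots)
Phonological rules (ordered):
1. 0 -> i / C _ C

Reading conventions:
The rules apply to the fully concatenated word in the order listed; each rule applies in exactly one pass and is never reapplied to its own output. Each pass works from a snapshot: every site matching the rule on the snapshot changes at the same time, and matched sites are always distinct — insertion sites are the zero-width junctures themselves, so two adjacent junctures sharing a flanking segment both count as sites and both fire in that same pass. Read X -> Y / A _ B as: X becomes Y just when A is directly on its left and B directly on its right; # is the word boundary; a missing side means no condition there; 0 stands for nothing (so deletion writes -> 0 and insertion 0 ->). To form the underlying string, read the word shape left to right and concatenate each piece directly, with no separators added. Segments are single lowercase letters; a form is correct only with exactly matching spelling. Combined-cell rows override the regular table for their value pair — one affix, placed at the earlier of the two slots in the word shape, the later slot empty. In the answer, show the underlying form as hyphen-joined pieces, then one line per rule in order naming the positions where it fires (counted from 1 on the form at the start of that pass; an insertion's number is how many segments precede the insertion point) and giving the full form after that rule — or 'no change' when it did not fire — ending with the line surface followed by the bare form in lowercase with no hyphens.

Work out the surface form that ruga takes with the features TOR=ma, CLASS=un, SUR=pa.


underlying: ruga-ke-bav-ne
1. 0 -> i / C _ C: inserts after position(s) 9: rugakebavine
surface: rugakebavine


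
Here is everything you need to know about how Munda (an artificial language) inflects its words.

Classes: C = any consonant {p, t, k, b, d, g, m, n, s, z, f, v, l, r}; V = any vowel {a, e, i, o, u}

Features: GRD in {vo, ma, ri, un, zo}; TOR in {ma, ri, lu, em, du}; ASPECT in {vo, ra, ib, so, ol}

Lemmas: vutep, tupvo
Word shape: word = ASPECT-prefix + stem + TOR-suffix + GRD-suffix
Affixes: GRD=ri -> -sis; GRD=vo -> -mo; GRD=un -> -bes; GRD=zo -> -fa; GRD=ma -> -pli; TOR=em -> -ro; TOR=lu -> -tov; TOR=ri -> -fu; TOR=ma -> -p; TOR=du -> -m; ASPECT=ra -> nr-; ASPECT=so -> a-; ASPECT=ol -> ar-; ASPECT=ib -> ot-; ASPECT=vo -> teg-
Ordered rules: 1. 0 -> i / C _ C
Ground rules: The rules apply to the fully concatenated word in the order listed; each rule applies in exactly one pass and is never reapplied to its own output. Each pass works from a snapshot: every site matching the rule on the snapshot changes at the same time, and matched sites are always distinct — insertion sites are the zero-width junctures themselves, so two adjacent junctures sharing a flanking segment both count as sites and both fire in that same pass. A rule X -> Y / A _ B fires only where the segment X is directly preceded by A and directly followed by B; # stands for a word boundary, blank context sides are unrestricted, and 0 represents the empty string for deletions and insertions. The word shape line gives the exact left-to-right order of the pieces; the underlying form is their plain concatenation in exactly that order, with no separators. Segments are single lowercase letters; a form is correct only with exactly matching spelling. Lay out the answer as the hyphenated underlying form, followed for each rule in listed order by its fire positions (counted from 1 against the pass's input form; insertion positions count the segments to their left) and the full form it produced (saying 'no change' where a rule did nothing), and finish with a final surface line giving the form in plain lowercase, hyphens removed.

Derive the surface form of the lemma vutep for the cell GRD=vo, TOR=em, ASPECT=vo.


underlying: teg-vutep-ro-mo
1. 0 -> i / C _ C: inserts after position(s) 3, 8: tegivutepiromo
surface: tegivutepiromo


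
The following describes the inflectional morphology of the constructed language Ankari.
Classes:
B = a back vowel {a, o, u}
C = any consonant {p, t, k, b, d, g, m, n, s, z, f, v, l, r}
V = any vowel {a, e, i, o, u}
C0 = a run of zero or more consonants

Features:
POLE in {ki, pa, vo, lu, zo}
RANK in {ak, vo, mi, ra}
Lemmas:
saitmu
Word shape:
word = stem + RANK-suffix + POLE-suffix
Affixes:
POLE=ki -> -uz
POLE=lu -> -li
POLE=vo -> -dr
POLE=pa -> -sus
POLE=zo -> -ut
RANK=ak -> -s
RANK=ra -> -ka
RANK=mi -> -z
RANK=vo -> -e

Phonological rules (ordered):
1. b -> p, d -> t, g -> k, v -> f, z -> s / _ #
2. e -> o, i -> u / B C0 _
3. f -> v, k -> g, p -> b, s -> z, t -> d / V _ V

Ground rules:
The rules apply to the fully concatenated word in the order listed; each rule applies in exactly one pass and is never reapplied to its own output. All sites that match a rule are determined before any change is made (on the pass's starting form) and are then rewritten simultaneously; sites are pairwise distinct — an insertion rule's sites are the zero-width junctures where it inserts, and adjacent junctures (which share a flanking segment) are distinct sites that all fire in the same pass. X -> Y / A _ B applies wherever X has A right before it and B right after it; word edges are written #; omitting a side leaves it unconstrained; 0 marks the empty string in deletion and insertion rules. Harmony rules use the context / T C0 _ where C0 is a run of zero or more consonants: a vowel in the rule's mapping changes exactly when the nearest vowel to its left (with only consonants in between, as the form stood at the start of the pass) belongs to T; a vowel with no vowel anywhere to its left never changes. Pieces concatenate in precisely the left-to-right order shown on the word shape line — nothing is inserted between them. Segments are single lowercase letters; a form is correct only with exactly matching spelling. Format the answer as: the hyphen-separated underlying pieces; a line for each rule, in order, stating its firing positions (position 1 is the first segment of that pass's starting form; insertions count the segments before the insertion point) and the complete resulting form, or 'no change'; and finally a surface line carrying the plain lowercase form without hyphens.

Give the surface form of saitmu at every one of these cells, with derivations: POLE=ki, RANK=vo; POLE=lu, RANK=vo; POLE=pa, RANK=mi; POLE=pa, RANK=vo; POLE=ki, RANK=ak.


cell POLE=ki, RANK=vo:
underlying: saitmu-e-uz
1. b -> p, d -> t, g -> k, v -> f, z -> s / _ #: fires at position(s) 9: saitmueus
2. e -> o, i -> u / B C0 _: fires at position(s) 3, 7: sautmuous
3. f -> v, k -> g, p -> b, s -> z, t -> d / V _ V: no change
surface: sautmuous

cell POLE=lu, RANK=vo:
underlying: saitmu-e-li
1. b -> p, d -> t, g -> k, v -> f, z -> s / _ #: no change
2. e -> o, i -> u / B C0 _: fires at position(s) 3, 7: sautmuoli
3. f -> v, k -> g, p -> b, s -> z, t -> d / V _ V: no change
surface: sautmuoli

cell POLE=pa, RANK=mi:
underlying: saitmu-z-sus
1. b -> p, d -> t, g -> k, v -> f, z -> s / _ #: no change
2. e -> o, i -> u / B C0 _: fires at position(s) 3: sautmuzsus
3. f -> v, k -> g, p -> b, s -> z, t -> d / V _ V: no change
surface: sautmuzsus

cell POLE=pa, RANK=vo:
underlying: saitmu-e-sus
1. b -> p, d -> t, g -> k, v -> f, z -> s / _ #: no change
2. e -> o, i -> u / B C0 _: fires at position(s) 3, 7: sautmuosus
3. f -> v, k -> g, p -> b, s -> z, t -> d / V _ V: fires at position(s) 8: sautmuozus
surface: sautmuozus

cell POLE=ki, RANK=ak:
underlying: saitmu-s-uz
1. b -> p, d -> t, g -> k, v -> f, z -> s / _ #: fires at position(s) 9: saitmusus
2. e -> o, i -> u / B C0 _: fires at position(s) 3: sautmusus
3. f -> v, k -> g, p -> b, s -> z, t -> d / V _ V: fires at position(s) 7: sautmuzus
surface: sautmuzus


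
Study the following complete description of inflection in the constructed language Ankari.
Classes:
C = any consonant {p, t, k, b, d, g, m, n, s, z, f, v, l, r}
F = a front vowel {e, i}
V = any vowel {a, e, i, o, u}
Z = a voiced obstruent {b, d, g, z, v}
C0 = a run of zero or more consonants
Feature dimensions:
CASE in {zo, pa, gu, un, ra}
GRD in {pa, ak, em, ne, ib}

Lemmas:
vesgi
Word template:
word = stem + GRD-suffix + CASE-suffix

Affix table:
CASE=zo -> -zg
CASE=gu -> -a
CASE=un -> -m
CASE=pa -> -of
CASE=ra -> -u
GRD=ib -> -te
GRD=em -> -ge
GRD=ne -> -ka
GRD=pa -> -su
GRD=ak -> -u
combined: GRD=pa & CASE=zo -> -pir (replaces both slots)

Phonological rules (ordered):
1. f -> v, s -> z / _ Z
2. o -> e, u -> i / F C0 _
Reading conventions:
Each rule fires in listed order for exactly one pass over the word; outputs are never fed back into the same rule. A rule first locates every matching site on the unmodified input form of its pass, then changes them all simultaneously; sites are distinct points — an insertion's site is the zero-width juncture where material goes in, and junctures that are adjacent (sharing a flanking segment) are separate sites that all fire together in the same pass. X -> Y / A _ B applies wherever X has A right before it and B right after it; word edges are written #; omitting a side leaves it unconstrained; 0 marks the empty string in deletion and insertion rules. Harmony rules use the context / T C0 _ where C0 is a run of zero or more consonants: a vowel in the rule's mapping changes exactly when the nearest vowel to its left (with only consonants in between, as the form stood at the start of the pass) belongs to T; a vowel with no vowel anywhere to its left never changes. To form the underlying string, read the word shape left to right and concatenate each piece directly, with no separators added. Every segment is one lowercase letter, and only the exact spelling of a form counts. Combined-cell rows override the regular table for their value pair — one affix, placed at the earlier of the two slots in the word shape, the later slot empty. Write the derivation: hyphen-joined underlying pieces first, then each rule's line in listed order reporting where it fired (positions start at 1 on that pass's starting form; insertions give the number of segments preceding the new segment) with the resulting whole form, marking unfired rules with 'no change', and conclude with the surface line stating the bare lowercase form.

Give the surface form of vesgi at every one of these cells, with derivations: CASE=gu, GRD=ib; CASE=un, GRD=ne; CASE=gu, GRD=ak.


cell CASE=gu, GRD=ib:
underlying: vesgi-te-a
1. f -> v, s -> z / _ Z: fires at position(s) 3: vezgitea
2. o -> e, u -> i / F C0 _: no change
surface: vezgitea

cell CASE=un, GRD=ne:
underlying: vesgi-ka-m
1. f -> v, s -> z / _ Z: fires at position(s) 3: vezgikam
2. o -> e, u -> i / F C0 _: no change
surface: vezgikam

cell CASE=gu, GRD=ak:
underlying: vesgi-u-a
1. f -> v, s -> z / _ Z: fires at position(s) 3: vezgiua
2. o -> e, u -> i / F C0 _: fires at position(s) 6: vezgiia
surface: vezgiia


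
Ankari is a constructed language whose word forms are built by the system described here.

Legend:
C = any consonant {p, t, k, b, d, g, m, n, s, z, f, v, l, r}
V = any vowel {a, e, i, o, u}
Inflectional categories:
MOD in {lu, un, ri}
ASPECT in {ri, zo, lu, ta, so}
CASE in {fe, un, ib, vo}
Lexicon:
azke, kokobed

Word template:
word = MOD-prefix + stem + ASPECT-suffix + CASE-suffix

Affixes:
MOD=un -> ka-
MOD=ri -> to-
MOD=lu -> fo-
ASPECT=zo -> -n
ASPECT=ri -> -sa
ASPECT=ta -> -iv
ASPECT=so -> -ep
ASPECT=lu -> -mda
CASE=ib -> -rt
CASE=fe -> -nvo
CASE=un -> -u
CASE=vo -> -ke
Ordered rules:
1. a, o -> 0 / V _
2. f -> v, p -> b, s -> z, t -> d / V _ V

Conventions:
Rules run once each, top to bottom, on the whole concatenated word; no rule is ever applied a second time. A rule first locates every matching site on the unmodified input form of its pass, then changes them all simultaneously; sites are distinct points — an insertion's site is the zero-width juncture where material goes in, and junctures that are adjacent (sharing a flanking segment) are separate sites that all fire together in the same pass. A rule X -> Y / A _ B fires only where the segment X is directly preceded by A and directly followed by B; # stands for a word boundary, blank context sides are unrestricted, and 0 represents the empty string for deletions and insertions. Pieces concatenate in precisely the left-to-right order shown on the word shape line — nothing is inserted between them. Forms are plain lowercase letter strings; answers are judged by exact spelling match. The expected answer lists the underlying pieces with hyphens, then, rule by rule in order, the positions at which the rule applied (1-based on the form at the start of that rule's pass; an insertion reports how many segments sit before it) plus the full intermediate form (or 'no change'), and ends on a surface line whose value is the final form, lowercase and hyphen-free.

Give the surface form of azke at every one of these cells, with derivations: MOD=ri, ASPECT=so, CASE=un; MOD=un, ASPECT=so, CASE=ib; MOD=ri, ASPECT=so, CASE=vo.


cell MOD=ri, ASPECT=so, CASE=un:
underlying: to-azke-ep-u
1. a, o -> 0 / V _: fires at position(s) 3: tozkeepu
2. f -> v, p -> b, s -> z, t -> d / V _ V: fires at position(s) 7: tozkeebu
surface: tozkeebu

cell MOD=un, ASPECT=so, CASE=ib:
underlying: ka-azke-ep-rt
1. a, o -> 0 / V _: fires at position(s) 3: kazkeeprt
2. f -> v, p -> b, s -> z, t -> d / V _ V: no change
surface: kazkeeprt

cell MOD=ri, ASPECT=so, CASE=vo:
underlying: to-azke-ep-ke
1. a, o -> 0 / V _: fires at position(s) 3: tozkeepke
2. f -> v, p -> b, s -> z, t -> d / V _ V: no change
surface: tozkeepke


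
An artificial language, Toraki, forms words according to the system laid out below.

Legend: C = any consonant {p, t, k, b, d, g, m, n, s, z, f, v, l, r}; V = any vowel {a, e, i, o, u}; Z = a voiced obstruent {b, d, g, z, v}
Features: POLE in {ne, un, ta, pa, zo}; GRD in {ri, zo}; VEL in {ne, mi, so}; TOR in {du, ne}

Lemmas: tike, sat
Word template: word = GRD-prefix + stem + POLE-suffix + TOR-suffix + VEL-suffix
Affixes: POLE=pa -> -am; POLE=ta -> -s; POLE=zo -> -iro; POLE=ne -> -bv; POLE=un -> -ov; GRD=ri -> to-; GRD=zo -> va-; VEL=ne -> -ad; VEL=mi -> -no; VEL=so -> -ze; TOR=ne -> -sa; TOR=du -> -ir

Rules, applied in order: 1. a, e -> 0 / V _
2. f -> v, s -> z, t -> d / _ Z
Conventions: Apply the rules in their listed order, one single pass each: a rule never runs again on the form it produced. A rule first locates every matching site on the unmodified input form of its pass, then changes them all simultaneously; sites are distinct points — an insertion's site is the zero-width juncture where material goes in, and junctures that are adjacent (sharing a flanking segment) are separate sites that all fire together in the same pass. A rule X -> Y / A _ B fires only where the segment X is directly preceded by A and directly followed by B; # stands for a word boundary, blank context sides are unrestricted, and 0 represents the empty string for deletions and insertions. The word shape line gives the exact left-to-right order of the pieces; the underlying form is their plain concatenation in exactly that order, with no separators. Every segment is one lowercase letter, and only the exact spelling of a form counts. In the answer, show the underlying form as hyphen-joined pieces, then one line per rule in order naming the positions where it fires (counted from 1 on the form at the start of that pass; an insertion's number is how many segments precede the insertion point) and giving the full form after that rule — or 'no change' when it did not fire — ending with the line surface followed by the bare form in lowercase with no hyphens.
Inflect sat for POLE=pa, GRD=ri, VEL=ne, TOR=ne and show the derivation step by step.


underlying: to-sat-am-sa-ad
1. a, e -> 0 / V _: fires at position(s) 10: tosatamsad
2. f -> v, s -> z, t -> d / _ Z: no change
surface: tosatamsad


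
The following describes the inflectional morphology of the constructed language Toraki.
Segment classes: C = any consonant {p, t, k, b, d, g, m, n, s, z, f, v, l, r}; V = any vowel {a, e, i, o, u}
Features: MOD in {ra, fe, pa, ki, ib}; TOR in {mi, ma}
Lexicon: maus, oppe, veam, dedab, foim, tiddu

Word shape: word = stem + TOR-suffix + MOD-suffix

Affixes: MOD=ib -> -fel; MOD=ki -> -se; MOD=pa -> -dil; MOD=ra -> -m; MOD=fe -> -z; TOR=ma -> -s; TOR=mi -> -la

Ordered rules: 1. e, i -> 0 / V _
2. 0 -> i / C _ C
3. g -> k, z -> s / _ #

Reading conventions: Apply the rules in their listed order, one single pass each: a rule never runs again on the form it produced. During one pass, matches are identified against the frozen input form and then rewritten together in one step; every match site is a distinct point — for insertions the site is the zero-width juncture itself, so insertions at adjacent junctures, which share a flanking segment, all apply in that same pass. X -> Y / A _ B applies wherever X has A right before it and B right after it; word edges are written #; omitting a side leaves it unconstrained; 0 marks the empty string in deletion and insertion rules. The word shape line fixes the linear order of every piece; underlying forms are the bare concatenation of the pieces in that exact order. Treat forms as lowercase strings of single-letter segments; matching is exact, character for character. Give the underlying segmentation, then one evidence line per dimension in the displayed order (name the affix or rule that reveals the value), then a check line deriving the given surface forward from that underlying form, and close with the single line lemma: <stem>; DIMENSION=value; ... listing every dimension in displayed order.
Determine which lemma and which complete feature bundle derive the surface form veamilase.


underlying: veam-la-se
MOD=ki - signalled by the affix -se
TOR=mi - signalled by the affix -la
check: veamlase -> veamlase -> veamilase -> veamilase
lemma: veam; MOD=ki; TOR=mi


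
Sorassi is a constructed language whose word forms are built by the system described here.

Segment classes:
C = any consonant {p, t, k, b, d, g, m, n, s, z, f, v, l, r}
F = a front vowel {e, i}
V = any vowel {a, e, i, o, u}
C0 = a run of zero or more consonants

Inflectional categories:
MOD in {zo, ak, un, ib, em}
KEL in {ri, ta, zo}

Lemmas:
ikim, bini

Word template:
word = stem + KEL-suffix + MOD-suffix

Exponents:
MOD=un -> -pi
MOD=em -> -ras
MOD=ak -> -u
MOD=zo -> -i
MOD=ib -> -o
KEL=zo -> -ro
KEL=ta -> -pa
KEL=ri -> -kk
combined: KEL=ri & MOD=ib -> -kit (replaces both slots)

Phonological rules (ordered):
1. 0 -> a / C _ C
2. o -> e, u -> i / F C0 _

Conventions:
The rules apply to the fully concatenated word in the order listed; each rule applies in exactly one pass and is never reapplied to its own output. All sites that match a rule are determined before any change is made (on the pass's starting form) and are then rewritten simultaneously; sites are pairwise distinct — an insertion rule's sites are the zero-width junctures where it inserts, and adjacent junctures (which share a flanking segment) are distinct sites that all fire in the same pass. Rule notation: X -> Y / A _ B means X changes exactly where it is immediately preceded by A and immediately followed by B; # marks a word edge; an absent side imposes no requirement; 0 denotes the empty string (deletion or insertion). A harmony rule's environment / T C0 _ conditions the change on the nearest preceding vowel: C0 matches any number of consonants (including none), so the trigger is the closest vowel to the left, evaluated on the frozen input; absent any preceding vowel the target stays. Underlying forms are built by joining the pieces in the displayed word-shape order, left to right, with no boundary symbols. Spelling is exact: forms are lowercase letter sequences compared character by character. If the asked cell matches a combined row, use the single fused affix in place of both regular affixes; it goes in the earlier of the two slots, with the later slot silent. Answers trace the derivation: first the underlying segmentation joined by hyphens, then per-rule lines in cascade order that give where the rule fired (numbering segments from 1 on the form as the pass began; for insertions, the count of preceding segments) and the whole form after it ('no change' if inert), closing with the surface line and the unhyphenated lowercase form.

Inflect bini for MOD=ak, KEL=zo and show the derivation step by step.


underlying: bini-ro-u
1. 0 -> a / C _ C: no change
2. o -> e, u -> i / F C0 _: fires at position(s) 6: binireu
surface: binireu


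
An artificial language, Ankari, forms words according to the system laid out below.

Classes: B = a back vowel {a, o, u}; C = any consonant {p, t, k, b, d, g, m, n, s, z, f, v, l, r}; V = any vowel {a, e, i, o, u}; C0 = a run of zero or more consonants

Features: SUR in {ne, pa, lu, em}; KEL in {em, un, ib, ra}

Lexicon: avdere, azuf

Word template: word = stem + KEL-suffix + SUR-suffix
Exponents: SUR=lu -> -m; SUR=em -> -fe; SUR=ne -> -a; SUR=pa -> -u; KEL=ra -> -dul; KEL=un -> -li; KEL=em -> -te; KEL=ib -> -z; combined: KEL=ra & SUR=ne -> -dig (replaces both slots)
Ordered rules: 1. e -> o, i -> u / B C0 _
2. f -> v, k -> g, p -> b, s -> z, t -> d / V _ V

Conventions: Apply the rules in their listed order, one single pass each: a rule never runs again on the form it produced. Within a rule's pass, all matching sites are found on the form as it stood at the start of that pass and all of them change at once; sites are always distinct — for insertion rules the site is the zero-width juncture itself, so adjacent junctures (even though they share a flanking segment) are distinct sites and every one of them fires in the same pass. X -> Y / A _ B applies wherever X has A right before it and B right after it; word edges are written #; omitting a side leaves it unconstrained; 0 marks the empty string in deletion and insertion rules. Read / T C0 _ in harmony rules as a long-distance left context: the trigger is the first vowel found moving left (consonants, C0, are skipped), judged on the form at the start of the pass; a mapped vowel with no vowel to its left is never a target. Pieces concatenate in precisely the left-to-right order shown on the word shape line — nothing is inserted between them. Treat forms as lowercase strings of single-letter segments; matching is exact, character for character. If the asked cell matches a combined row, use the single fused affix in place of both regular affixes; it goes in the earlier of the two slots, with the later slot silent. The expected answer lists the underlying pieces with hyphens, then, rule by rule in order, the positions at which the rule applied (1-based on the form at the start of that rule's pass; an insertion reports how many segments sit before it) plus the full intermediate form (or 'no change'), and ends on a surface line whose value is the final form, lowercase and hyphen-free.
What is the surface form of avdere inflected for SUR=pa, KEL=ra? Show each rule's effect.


underlying: avdere-dul-u
1. e -> o, i -> u / B C0 _: fires at position(s) 4: avdoredulu
2. f -> v, k -> g, p -> b, s -> z, t -> d / V _ V: no change
surface: avdoredulu
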